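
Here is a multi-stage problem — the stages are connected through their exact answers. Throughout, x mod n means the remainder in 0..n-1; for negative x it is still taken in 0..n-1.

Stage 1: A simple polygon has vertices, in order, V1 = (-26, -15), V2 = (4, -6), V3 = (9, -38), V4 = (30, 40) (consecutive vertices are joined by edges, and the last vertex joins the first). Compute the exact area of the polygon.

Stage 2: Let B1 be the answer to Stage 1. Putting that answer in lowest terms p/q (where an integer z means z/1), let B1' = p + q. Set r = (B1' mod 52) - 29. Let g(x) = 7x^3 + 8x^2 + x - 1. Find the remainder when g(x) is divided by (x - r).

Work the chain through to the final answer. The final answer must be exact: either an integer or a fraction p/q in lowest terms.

Stage 1: cross terms: (-26*-6 - 4*-15)=216, (4*-38 - 9*-6)=-98, (9*40 - 30*-38)=1500, (30*-15 - -26*40)=590; twice the area = |2208| = 2208; area = 1104; answer 1104
Stage 2: B1 = 1104; threaded value p + q = 1105; r = -16; remainder = value at the root: 7*(-16)^3 + 8*(-16)^2 + 1*(-16)^1 - 1 = (-28672) + (2048) + (-16) + (-1) = -26641; answer -26641

-26641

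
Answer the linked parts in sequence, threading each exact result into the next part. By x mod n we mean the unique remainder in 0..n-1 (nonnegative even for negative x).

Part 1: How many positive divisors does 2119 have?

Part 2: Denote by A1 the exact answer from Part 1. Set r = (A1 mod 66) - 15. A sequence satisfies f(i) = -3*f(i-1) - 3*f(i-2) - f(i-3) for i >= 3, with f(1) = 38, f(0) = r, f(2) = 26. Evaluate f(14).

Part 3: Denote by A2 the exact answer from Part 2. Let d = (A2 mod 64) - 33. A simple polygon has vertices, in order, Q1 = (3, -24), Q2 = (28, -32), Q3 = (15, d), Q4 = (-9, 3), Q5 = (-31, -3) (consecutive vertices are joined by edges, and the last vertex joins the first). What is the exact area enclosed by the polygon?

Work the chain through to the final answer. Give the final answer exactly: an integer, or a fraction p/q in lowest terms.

Part 1: 2119 = 13 * 163; number of divisors = (1+1) * (1+1) = 4; answer 4
Part 2: A1 = 4; r = -11; f(3) = -3*(26) - 3*(38) - 1*(-11) = -181; iterating: f(3)=-181, f(4)=427, f(5)=-764, f(6)=1192, f(7)=-1711, f(8)=2321, f(9)=-3022, f(10)=3814, f(11)=-4697, f(12)=5671, f(13)=-6736, f(14)=7892; answer 7892
Part 3: A2 = 7892; d = -13; cross terms: (3*-32 - 28*-24)=576, (28*-13 - 15*-32)=116, (15*3 - -9*-13)=-72, (-9*-3 - -31*3)=120, (-31*-24 - 3*-3)=753; twice the area = |1493| = 1493; area = 1493/2; answer 1493/2

1493/2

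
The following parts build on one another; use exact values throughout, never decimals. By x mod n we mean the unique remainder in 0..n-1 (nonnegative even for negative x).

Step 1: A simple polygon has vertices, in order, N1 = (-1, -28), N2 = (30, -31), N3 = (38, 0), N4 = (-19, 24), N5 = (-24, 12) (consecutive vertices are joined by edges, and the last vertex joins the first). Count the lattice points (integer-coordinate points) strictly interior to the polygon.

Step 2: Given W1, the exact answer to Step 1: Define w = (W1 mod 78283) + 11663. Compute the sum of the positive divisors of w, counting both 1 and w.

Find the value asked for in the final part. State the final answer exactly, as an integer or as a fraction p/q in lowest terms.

15616

Step 1: cross terms: (-1*-31 - 30*-28)=871, (30*0 - 38*-31)=1178, (38*24 - -19*0)=912, (-19*12 - -24*24)=348, (-24*-28 - -1*12)=684; twice the area = |3993| = 3993; area = 3993/2; boundary points = 1 + 1 + 3 + 1 + 1 = 7; strictly interior points = area - boundary/2 + 1 = 1994; answer 1994
Step 2: W1 = 1994; w = 13657; 13657 = 7 * 1951; sigma = (1 + 7) * (1 + 1951) = 8 * 1952 = 15616; answer 15616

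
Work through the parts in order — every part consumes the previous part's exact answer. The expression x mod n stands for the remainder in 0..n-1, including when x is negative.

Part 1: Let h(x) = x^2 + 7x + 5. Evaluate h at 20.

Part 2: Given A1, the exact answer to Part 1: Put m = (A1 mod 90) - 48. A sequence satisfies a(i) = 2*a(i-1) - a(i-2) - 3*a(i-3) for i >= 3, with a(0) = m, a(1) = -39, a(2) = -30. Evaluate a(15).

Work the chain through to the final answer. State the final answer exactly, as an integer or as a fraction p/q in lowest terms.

Part 1: 1*(20)^2 + 7*(20)^1 + 5 = (400) + (140) + (5) = 545; answer 545
Part 2: A1 = 545; m = -43; a(3) = 2*(-30) - 1*(-39) - 3*(-43) = 108; iterating: a(3)=108, a(4)=363, a(5)=708, a(6)=729, a(7)=-339, a(8)=-3531, a(9)=-8910, a(10)=-13272, a(11)=-7041, a(12)=25920, a(13)=98697, a(14)=192597, a(15)=208737; answer 208737

208737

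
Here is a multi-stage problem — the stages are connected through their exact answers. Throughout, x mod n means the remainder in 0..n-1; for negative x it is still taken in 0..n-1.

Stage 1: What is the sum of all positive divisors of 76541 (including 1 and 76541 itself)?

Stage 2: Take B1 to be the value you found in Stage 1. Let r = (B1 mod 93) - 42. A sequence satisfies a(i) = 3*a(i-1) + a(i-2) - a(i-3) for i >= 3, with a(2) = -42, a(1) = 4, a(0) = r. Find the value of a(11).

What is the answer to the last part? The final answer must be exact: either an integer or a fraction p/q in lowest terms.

-1025051

Stage 1: 76541 is prime, so its only divisors are 1 and 76541; sigma = 1 + 76541 = 76542; answer 76542
Stage 2: B1 = 76542; r = -39; a(3) = 3*(-42) + 1*(4) - 1*(-39) = -83; iterating: a(3)=-83, a(4)=-295, a(5)=-926, a(6)=-2990, a(7)=-9601, a(8)=-30867, a(9)=-99212, a(10)=-318902, a(11)=-1025051; answer -1025051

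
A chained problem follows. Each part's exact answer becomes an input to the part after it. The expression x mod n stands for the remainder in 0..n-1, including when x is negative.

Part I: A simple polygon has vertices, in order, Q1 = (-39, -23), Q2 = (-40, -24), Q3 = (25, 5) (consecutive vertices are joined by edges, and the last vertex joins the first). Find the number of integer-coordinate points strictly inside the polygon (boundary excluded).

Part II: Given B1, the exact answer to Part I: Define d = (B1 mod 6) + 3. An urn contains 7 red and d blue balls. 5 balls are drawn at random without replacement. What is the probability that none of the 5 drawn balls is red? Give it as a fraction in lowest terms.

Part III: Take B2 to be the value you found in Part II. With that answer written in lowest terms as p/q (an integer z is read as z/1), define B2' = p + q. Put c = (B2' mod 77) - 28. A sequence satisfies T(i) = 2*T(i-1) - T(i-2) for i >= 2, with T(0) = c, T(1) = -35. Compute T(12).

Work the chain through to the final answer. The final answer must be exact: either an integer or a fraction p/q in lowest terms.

-750

Part I: cross terms: (-39*-24 - -40*-23)=16, (-40*5 - 25*-24)=400, (25*-23 - -39*5)=-380; twice the area = |36| = 36; area = 18; boundary points = 1 + 1 + 4 = 6; strictly interior points = area - boundary/2 + 1 = 16; answer 16
Part II: B1 = 16; d = 7; total draws C(14,5) = 2002; favorable C(7,5) = 21; P = 3/286; answer 3/286
Part III: B2 = 3/286; threaded value p + q = 289; c = 30; T(2) = 2*(-35) - 1*(30) = -100; iterating: T(2)=-100, T(3)=-165, T(4)=-230, T(5)=-295, T(6)=-360, T(7)=-425, T(8)=-490, T(9)=-555, T(10)=-620, T(11)=-685, T(12)=-750; answer -750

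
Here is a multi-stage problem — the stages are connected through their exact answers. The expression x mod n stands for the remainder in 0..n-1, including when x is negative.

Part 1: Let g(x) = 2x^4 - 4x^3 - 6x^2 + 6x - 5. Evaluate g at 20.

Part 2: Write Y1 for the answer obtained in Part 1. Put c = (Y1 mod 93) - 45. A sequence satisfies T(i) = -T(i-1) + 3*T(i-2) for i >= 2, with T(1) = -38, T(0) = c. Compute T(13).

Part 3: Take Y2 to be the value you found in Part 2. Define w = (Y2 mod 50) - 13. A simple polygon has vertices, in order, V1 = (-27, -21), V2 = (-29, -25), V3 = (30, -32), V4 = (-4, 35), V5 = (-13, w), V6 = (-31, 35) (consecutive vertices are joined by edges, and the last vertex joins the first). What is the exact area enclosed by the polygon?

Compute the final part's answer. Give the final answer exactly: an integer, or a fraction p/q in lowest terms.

Part 1: 2*(20)^4 - 4*(20)^3 - 6*(20)^2 + 6*(20)^1 - 5 = (320000) + (-32000) + (-2400) + (120) + (-5) = 285715; answer 285715
Part 2: Y1 = 285715; c = -26; T(2) = -1*(-38) + 3*(-26) = -40; iterating: T(2)=-40, T(3)=-74, T(4)=-46, T(5)=-176, T(6)=38, T(7)=-566, T(8)=680, T(9)=-2378, T(10)=4418, T(11)=-11552, T(12)=24806, T(13)=-59462; answer -59462
Part 3: Y2 = -59462; w = 25; cross terms: (-27*-25 - -29*-21)=66, (-29*-32 - 30*-25)=1678, (30*35 - -4*-32)=922, (-4*25 - -13*35)=355, (-13*35 - -31*25)=320, (-31*-21 - -27*35)=1596; twice the area = |4937| = 4937; area = 4937/2; answer 4937/2

4937/2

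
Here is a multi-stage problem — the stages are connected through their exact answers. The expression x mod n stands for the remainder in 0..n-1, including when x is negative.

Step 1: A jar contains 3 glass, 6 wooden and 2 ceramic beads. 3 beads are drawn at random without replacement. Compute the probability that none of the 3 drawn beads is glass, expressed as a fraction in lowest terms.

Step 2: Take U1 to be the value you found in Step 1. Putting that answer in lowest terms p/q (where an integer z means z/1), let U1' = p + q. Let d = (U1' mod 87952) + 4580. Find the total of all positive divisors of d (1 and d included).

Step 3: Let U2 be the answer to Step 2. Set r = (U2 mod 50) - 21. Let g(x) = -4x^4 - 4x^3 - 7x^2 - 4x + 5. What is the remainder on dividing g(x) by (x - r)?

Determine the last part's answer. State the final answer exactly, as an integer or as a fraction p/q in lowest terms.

Step 1: total draws C(11,3) = 165; favorable C(8,3) = 56; P = 56/165; answer 56/165
Step 2: U1 = 56/165; threaded value p + q = 221; d = 4801; 4801 is prime, so its only divisors are 1 and 4801; sigma = 1 + 4801 = 4802; answer 4802
Step 3: U2 = 4802; r = -19; remainder = value at the root: -4*(-19)^4 - 4*(-19)^3 - 7*(-19)^2 - 4*(-19)^1 + 5 = (-521284) + (27436) + (-2527) + (76) + (5) = -496294; answer -496294

-496294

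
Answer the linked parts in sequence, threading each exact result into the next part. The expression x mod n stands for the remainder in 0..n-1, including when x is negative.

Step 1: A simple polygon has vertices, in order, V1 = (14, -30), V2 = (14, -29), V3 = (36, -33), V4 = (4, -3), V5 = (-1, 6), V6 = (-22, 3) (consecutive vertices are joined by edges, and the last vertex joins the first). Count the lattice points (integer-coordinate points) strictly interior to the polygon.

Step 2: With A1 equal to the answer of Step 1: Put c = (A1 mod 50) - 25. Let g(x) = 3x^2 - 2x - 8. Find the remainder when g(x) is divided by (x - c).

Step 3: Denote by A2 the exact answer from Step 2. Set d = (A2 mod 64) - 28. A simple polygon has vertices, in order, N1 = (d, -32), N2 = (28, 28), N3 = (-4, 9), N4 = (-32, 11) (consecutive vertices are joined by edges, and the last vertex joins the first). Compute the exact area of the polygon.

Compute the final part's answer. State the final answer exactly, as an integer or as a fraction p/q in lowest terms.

Step 1: cross terms: (14*-29 - 14*-30)=14, (14*-33 - 36*-29)=582, (36*-3 - 4*-33)=24, (4*6 - -1*-3)=21, (-1*3 - -22*6)=129, (-22*-30 - 14*3)=618; twice the area = |1388| = 1388; area = 694; boundary points = 1 + 2 + 2 + 1 + 3 + 3 = 12; strictly interior points = area - boundary/2 + 1 = 689; answer 689
Step 2: A1 = 689; c = 14; remainder = value at the root: 3*(14)^2 - 2*(14)^1 - 8 = (588) + (-28) + (-8) = 552; answer 552
Step 3: A2 = 552; d = 12; cross terms: (12*28 - 28*-32)=1232, (28*9 - -4*28)=364, (-4*11 - -32*9)=244, (-32*-32 - 12*11)=892; twice the area = |2732| = 2732; area = 1366; answer 1366

1366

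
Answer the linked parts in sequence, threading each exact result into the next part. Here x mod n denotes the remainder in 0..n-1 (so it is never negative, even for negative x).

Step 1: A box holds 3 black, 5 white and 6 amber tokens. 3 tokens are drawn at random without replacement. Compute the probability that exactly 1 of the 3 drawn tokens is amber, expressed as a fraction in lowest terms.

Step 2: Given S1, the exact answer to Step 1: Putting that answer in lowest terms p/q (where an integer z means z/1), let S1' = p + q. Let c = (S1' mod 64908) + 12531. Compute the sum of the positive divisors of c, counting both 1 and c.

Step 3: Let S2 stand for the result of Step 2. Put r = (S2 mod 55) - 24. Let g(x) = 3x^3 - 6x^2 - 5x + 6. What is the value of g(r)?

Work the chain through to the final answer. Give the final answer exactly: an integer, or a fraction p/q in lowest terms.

Step 1: total draws C(14,3) = 364; favorable C(6,1)*C(8,2) = 168; P = 6/13; answer 6/13
Step 2: S1 = 6/13; threaded value p + q = 19; c = 12550; 12550 = 2 * 5^2 * 251; sigma = (1 + 2) * (1 + 5 + 25) * (1 + 251) = 3 * 31 * 252 = 23436; answer 23436
Step 3: S2 = 23436; r = -18; 3*(-18)^3 - 6*(-18)^2 - 5*(-18)^1 + 6 = (-17496) + (-1944) + (90) + (6) = -19344; answer -19344

-19344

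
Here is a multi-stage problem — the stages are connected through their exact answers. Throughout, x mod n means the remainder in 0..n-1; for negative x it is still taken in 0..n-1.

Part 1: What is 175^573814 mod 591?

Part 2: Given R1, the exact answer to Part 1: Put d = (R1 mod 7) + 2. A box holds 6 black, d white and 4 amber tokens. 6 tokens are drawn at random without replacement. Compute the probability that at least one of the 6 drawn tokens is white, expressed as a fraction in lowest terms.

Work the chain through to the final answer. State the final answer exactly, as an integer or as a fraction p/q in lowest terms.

Part 1: squarings mod 591: 175^1=175, 175^2=484, 175^4=220, 175^8=529, 175^16=298, 175^32=154, 175^64=76, 175^128=457, 175^256=226, 175^512=250, 175^1024=445, 175^2048=40, 175^4096=418, 175^8192=379, 175^16384=28, 175^32768=193, 175^65536=16, 175^131072=256, 175^262144=526, 175^524288=88; 175^573814 = 175^2 * 175^4 * 175^16 * 175^32 * 175^64 * 175^256 * 175^16384 * 175^32768 * 175^524288 = 436 (mod 591); answer 436
Part 2: R1 = 436; d = 4; total draws C(14,6) = 3003; complement C(10,6) = 210; favorable 3003 - 210 = 2793; P = 133/143; answer 133/143

133/143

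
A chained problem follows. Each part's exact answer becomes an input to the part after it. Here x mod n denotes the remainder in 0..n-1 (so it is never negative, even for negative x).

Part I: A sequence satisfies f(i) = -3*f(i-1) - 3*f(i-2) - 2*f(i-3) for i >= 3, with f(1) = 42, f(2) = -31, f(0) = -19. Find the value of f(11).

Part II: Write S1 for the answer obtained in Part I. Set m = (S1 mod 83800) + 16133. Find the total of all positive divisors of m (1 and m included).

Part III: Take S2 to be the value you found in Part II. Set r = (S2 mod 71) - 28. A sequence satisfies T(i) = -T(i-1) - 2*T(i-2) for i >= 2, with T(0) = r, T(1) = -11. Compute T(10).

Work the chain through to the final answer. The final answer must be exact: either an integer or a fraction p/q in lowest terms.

Part I: f(3) = -3*(-31) - 3*(42) - 2*(-19) = 5; iterating: f(3)=5, f(4)=-6, f(5)=65, f(6)=-187, f(7)=378, f(8)=-703, f(9)=1349, f(10)=-2694, f(11)=5441; answer 5441
Part II: S1 = 5441; m = 21574; 21574 = 2 * 7 * 23 * 67; sigma = (1 + 2) * (1 + 7) * (1 + 23) * (1 + 67) = 3 * 8 * 24 * 68 = 39168; answer 39168
Part III: S2 = 39168; r = 19; T(2) = -1*(-11) - 2*(19) = -27; iterating: T(2)=-27, T(3)=49, T(4)=5, T(5)=-103, T(6)=93, T(7)=113, T(8)=-299, T(9)=73, T(10)=525; answer 525

525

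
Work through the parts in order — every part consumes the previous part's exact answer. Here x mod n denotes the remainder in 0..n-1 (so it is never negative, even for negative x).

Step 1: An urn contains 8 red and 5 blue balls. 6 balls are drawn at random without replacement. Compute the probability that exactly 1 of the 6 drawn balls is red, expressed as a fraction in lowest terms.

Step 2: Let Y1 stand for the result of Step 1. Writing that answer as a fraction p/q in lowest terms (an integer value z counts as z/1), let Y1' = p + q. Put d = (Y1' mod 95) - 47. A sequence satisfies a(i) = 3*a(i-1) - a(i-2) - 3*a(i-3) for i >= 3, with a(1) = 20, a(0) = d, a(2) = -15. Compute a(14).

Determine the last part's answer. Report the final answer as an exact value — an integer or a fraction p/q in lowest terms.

211809

Step 1: total draws C(13,6) = 1716; favorable C(8,1)*C(5,5) = 8; P = 2/429; answer 2/429
Step 2: Y1 = 2/429; threaded value p + q = 431; d = 4; a(3) = 3*(-15) - 1*(20) - 3*(4) = -77; iterating: a(3)=-77, a(4)=-276, a(5)=-706, a(6)=-1611, a(7)=-3299, a(8)=-6168, a(9)=-10372, a(10)=-15051, a(11)=-16277, a(12)=-2664, a(13)=53438, a(14)=211809; answer 211809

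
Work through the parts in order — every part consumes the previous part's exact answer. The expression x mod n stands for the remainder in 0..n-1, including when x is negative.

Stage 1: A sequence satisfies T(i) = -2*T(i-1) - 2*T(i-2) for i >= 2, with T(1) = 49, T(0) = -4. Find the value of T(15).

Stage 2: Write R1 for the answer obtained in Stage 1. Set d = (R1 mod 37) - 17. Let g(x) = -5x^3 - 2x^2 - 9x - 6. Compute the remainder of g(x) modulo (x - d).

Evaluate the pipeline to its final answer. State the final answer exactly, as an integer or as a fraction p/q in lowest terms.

6506

Stage 1: T(2) = -2*(49) - 2*(-4) = -90; iterating: T(2)=-90, T(3)=82, T(4)=16, T(5)=-196, T(6)=360, T(7)=-328, T(8)=-64, T(9)=784, T(10)=-1440, T(11)=1312, T(12)=256, T(13)=-3136, T(14)=5760, T(15)=-5248; answer -5248
Stage 2: R1 = -5248; d = -11; remainder = value at the root: -5*(-11)^3 - 2*(-11)^2 - 9*(-11)^1 - 6 = (6655) + (-242) + (99) + (-6) = 6506; answer 6506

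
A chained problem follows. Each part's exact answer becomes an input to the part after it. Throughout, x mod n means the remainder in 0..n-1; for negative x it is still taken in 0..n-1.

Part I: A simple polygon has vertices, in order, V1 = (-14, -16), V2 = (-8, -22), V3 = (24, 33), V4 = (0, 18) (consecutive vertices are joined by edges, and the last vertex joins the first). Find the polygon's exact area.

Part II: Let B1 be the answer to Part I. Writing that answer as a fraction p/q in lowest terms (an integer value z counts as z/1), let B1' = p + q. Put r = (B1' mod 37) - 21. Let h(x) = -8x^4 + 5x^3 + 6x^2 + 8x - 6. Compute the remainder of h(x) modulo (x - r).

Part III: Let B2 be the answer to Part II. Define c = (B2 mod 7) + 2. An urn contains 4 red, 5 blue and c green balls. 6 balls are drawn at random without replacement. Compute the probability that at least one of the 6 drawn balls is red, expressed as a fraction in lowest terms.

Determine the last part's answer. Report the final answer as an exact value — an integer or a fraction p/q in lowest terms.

Part I: cross terms: (-14*-22 - -8*-16)=180, (-8*33 - 24*-22)=264, (24*18 - 0*33)=432, (0*-16 - -14*18)=252; twice the area = |1128| = 1128; area = 564; answer 564
Part II: B1 = 564; threaded value p + q = 565; r = -11; remainder = value at the root: -8*(-11)^4 + 5*(-11)^3 + 6*(-11)^2 + 8*(-11)^1 - 6 = (-117128) + (-6655) + (726) + (-88) + (-6) = -123151; answer -123151
Part III: B2 = -123151; c = 2; total draws C(11,6) = 462; complement C(7,6) = 7; favorable 462 - 7 = 455; P = 65/66; answer 65/66

65/66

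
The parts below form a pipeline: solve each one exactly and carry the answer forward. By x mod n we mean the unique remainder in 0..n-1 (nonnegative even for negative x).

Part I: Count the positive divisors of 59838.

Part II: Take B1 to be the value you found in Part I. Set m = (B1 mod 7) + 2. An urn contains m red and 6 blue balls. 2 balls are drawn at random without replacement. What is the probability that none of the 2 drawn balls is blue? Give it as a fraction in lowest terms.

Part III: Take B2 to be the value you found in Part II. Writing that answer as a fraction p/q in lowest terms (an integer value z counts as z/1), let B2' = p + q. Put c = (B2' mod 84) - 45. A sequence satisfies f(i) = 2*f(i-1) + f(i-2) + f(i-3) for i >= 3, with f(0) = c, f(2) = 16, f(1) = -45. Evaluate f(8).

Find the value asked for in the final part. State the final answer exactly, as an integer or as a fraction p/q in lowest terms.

Part I: 59838 = 2 * 3 * 9973; number of divisors = (1+1) * (1+1) * (1+1) = 8; answer 8
Part II: B1 = 8; m = 3; total draws C(9,2) = 36; favorable C(3,2) = 3; P = 1/12; answer 1/12
Part III: B2 = 1/12; threaded value p + q = 13; c = -32; f(3) = 2*(16) + 1*(-45) + 1*(-32) = -45; iterating: f(3)=-45, f(4)=-119, f(5)=-267, f(6)=-698, f(7)=-1782, f(8)=-4529; answer -4529

-4529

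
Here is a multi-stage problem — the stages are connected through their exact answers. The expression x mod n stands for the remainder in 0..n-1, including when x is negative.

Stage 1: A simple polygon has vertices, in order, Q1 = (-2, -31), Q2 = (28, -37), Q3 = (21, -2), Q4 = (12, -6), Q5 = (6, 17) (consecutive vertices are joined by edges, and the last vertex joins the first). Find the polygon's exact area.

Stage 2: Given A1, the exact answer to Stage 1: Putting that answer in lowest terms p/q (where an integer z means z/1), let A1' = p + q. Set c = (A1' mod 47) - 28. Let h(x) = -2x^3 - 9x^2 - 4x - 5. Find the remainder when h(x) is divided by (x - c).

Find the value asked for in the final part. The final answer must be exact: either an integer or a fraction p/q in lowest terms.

17023

Stage 1: cross terms: (-2*-37 - 28*-31)=942, (28*-2 - 21*-37)=721, (21*-6 - 12*-2)=-102, (12*17 - 6*-6)=240, (6*-31 - -2*17)=-152; twice the area = |1649| = 1649; area = 1649/2; answer 1649/2
Stage 2: A1 = 1649/2; threaded value p + q = 1651; c = -22; remainder = value at the root: -2*(-22)^3 - 9*(-22)^2 - 4*(-22)^1 - 5 = (21296) + (-4356) + (88) + (-5) = 17023; answer 17023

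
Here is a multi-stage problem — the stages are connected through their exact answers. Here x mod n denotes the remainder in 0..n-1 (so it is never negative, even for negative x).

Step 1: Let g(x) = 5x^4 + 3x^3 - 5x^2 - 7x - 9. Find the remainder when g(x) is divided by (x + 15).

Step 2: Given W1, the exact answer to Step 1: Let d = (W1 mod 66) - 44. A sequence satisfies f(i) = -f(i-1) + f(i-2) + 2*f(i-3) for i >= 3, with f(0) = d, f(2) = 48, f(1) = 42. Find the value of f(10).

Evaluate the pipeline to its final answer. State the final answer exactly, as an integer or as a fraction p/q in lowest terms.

Step 1: remainder = value at the root: 5*(-15)^4 + 3*(-15)^3 - 5*(-15)^2 - 7*(-15)^1 - 9 = (253125) + (-10125) + (-1125) + (105) + (-9) = 241971; answer 241971
Step 2: W1 = 241971; d = -29; f(3) = -1*(48) + 1*(42) + 2*(-29) = -64; iterating: f(3)=-64, f(4)=196, f(5)=-164, f(6)=232, f(7)=-4, f(8)=-92, f(9)=552, f(10)=-652; answer -652

-652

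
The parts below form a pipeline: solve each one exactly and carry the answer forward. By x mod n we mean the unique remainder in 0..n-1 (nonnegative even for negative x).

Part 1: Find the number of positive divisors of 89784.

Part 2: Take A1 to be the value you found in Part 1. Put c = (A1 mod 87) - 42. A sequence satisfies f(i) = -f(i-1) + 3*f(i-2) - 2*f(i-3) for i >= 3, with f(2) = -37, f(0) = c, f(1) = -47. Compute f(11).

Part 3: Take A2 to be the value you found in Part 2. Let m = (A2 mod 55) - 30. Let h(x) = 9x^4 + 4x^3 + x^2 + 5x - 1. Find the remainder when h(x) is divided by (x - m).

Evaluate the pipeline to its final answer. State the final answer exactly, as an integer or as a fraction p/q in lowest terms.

Part 1: 89784 = 2^3 * 3^2 * 29 * 43; number of divisors = (3+1) * (2+1) * (1+1) * (1+1) = 48; answer 48
Part 2: A1 = 48; c = 6; f(3) = -1*(-37) + 3*(-47) - 2*(6) = -116; iterating: f(3)=-116, f(4)=99, f(5)=-373, f(6)=902, f(7)=-2219, f(8)=5671, f(9)=-14132, f(10)=35583, f(11)=-89321; answer -89321
Part 3: A2 = -89321; m = 24; remainder = value at the root: 9*(24)^4 + 4*(24)^3 + 1*(24)^2 + 5*(24)^1 - 1 = (2985984) + (55296) + (576) + (120) + (-1) = 3041975; answer 3041975

3041975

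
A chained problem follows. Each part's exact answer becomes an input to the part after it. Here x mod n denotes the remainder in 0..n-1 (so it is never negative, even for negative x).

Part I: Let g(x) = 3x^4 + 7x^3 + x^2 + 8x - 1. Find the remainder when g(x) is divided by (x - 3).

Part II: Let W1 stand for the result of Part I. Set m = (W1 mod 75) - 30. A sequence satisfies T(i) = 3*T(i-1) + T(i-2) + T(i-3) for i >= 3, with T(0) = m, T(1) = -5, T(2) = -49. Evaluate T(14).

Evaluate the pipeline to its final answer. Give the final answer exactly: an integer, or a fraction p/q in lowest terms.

Part I: remainder = value at the root: 3*(3)^4 + 7*(3)^3 + 1*(3)^2 + 8*(3)^1 - 1 = (243) + (189) + (9) + (24) + (-1) = 464; answer 464
Part II: W1 = 464; m = -16; T(3) = 3*(-49) + 1*(-5) + 1*(-16) = -168; iterating: T(3)=-168, T(4)=-558, T(5)=-1891, T(6)=-6399, T(7)=-21646, T(8)=-73228, T(9)=-247729, T(10)=-838061, T(11)=-2835140, T(12)=-9591210, T(13)=-32446831, T(14)=-109766843; answer -109766843

-109766843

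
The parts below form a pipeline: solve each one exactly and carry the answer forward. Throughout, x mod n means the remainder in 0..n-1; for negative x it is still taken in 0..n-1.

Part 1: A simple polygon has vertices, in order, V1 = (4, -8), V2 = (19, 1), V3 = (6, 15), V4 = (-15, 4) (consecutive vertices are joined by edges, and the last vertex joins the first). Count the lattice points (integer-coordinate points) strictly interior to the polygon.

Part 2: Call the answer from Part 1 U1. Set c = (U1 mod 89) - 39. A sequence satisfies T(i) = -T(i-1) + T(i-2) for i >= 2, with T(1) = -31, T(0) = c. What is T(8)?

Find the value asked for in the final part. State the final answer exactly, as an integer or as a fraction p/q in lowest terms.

612

Part 1: cross terms: (4*1 - 19*-8)=156, (19*15 - 6*1)=279, (6*4 - -15*15)=249, (-15*-8 - 4*4)=104; twice the area = |788| = 788; area = 394; boundary points = 3 + 1 + 1 + 1 = 6; strictly interior points = area - boundary/2 + 1 = 392; answer 392
Part 2: U1 = 392; c = -3; T(2) = -1*(-31) + 1*(-3) = 28; iterating: T(2)=28, T(3)=-59, T(4)=87, T(5)=-146, T(6)=233, T(7)=-379, T(8)=612; answer 612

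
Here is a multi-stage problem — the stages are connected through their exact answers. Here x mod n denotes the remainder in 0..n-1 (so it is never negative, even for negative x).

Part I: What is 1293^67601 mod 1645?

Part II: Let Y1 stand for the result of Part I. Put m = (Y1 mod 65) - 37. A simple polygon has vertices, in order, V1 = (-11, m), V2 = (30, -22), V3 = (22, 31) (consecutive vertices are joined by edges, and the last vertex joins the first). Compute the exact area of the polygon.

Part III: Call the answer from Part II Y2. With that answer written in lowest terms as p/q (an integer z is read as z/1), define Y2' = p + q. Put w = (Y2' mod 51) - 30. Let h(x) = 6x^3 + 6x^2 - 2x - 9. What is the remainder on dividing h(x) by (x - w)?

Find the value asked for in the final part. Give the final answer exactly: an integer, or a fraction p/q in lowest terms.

-111

Part I: squarings mod 1645: 1293^1=1293, 1293^2=529, 1293^4=191, 1293^8=291, 1293^16=786, 1293^32=921, 1293^64=1066, 1293^128=1306, 1293^256=1416, 1293^512=1446, 1293^1024=121, 1293^2048=1481, 1293^4096=576, 1293^8192=1131, 1293^16384=996, 1293^32768=81, 1293^65536=1626; 1293^67601 = 1293^1 * 1293^16 * 1293^2048 * 1293^65536 = 3 (mod 1645); answer 3
Part II: Y1 = 3; m = -34; cross terms: (-11*-22 - 30*-34)=1262, (30*31 - 22*-22)=1414, (22*-34 - -11*31)=-407; twice the area = |2269| = 2269; area = 2269/2; answer 2269/2
Part III: Y2 = 2269/2; threaded value p + q = 2271; w = -3; remainder = value at the root: 6*(-3)^3 + 6*(-3)^2 - 2*(-3)^1 - 9 = (-162) + (54) + (6) + (-9) = -111; answer -111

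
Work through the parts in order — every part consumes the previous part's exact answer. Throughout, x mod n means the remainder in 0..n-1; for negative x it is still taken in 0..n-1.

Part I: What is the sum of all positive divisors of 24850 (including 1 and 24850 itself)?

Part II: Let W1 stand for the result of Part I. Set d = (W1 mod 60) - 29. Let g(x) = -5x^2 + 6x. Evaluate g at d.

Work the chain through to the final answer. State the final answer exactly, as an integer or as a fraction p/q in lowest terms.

Part I: 24850 = 2 * 5^2 * 7 * 71; sigma = (1 + 2) * (1 + 5 + 25) * (1 + 7) * (1 + 71) = 3 * 31 * 8 * 72 = 53568; answer 53568
Part II: W1 = 53568; d = 19; -5*(19)^2 + 6*(19)^1 = (-1805) + (114) = -1691; answer -1691

-1691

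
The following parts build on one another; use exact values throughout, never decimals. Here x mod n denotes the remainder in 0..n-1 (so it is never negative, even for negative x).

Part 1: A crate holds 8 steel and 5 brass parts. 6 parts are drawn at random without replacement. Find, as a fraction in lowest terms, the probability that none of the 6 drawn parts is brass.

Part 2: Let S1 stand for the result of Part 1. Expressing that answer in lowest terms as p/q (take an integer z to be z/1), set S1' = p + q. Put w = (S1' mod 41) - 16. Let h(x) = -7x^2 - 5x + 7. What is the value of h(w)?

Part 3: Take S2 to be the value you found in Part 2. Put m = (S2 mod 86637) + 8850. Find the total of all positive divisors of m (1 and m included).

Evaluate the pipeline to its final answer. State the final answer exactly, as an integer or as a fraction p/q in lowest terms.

191520

Part 1: total draws C(13,6) = 1716; favorable C(8,6) = 28; P = 7/429; answer 7/429
Part 2: S1 = 7/429; threaded value p + q = 436; w = 10; -7*(10)^2 - 5*(10)^1 + 7 = (-700) + (-50) + (7) = -743; answer -743
Part 3: S2 = -743; m = 94744; 94744 = 2^3 * 13 * 911; sigma = (1 + 2 + 4 + 8) * (1 + 13) * (1 + 911) = 15 * 14 * 912 = 191520; answer 191520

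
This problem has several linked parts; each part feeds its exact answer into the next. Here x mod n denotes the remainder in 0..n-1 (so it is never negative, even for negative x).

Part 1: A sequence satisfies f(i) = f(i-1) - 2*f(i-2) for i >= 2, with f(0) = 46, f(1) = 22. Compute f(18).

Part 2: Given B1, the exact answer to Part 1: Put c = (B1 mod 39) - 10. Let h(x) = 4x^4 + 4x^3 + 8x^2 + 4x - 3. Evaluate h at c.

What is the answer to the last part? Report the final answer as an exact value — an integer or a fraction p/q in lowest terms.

Part 1: f(2) = 1*(22) - 2*(46) = -70; iterating: f(2)=-70, f(3)=-114, f(4)=26, f(5)=254, f(6)=202, f(7)=-306, f(8)=-710, f(9)=-98, f(10)=1322, f(11)=1518, f(12)=-1126, f(13)=-4162, f(14)=-1910, f(15)=6414, f(16)=10234, f(17)=-2594, f(18)=-23062; answer -23062
Part 2: B1 = -23062; c = 16; 4*(16)^4 + 4*(16)^3 + 8*(16)^2 + 4*(16)^1 - 3 = (262144) + (16384) + (2048) + (64) + (-3) = 280637; answer 280637

280637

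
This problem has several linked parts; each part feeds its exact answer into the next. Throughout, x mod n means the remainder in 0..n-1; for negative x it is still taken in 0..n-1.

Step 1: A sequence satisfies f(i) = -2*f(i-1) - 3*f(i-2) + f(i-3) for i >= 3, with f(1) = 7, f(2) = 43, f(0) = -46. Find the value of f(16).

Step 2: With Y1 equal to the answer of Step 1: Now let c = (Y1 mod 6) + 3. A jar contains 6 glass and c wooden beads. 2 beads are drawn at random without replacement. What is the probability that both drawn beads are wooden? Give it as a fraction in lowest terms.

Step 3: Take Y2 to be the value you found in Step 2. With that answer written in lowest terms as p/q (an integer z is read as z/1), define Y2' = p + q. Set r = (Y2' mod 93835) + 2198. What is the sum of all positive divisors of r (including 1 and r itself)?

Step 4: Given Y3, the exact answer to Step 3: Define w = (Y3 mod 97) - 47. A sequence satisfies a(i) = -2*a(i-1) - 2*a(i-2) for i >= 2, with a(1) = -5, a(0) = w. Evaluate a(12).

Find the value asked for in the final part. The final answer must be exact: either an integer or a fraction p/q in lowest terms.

128

Step 1: f(3) = -2*(43) - 3*(7) + 1*(-46) = -153; iterating: f(3)=-153, f(4)=184, f(5)=134, f(6)=-973, f(7)=1728, f(8)=-403, f(9)=-5351, f(10)=13639, f(11)=-11628, f(12)=-23012, f(13)=94547, f(14)=-131686, f(15)=-43281, f(16)=576167; answer 576167
Step 2: Y1 = 576167; c = 8; total draws C(14,2) = 91; favorable C(8,2) = 28; P = 4/13; answer 4/13
Step 3: Y2 = 4/13; threaded value p + q = 17; r = 2215; 2215 = 5 * 443; sigma = (1 + 5) * (1 + 443) = 6 * 444 = 2664; answer 2664
Step 4: Y3 = 2664; w = -2; a(2) = -2*(-5) - 2*(-2) = 14; iterating: a(2)=14, a(3)=-18, a(4)=8, a(5)=20, a(6)=-56, a(7)=72, a(8)=-32, a(9)=-80, a(10)=224, a(11)=-288, a(12)=128; answer 128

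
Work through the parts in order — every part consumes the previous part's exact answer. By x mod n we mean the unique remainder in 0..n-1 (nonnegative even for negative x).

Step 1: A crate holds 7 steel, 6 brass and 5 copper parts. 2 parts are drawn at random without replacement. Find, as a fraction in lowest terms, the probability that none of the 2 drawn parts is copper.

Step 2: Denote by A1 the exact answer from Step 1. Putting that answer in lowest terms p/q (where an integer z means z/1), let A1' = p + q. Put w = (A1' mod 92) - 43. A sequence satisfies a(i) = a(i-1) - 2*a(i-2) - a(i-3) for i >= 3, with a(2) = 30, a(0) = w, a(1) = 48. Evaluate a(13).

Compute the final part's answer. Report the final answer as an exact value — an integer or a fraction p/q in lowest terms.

Step 1: total draws C(18,2) = 153; favorable C(13,2) = 78; P = 26/51; answer 26/51
Step 2: A1 = 26/51; threaded value p + q = 77; w = 34; a(3) = 1*(30) - 2*(48) - 1*(34) = -100; iterating: a(3)=-100, a(4)=-208, a(5)=-38, a(6)=478, a(7)=762, a(8)=-156, a(9)=-2158, a(10)=-2608, a(11)=1864, a(12)=9238, a(13)=8118; answer 8118

8118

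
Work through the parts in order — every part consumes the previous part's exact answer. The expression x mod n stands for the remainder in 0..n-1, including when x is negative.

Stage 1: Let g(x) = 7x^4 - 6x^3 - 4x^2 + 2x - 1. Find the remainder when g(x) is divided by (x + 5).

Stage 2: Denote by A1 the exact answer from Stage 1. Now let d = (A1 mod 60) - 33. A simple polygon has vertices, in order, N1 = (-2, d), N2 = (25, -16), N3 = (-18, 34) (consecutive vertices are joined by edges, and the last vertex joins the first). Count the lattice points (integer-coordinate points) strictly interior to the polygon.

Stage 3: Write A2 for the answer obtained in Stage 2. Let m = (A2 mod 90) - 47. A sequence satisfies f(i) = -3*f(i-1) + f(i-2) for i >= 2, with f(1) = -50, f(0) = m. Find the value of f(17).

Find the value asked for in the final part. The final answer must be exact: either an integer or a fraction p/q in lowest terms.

Stage 1: remainder = value at the root: 7*(-5)^4 - 6*(-5)^3 - 4*(-5)^2 + 2*(-5)^1 - 1 = (4375) + (750) + (-100) + (-10) + (-1) = 5014; answer 5014
Stage 2: A1 = 5014; d = 1; cross terms: (-2*-16 - 25*1)=7, (25*34 - -18*-16)=562, (-18*1 - -2*34)=50; twice the area = |619| = 619; area = 619/2; boundary points = 1 + 1 + 1 = 3; strictly interior points = area - boundary/2 + 1 = 309; answer 309
Stage 3: A2 = 309; m = -8; f(2) = -3*(-50) + 1*(-8) = 142; iterating: f(2)=142, f(3)=-476, f(4)=1570, f(5)=-5186, f(6)=17128, f(7)=-56570, f(8)=186838, f(9)=-617084, f(10)=2038090, f(11)=-6731354, f(12)=22232152, f(13)=-73427810, f(14)=242515582, f(15)=-800974556, f(16)=2645439250, f(17)=-8737292306; answer -8737292306

-8737292306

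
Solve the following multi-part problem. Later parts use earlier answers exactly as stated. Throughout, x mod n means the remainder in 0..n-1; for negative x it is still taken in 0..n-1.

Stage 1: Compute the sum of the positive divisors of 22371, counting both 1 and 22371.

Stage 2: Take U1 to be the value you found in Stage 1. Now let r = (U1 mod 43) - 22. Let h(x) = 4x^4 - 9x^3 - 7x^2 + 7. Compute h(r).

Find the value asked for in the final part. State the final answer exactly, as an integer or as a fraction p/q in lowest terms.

45745

Stage 1: 22371 = 3 * 7457; sigma = (1 + 3) * (1 + 7457) = 4 * 7458 = 29832; answer 29832
Stage 2: U1 = 29832; r = 11; 4*(11)^4 - 9*(11)^3 - 7*(11)^2 + 7 = (58564) + (-11979) + (-847) + (7) = 45745; answer 45745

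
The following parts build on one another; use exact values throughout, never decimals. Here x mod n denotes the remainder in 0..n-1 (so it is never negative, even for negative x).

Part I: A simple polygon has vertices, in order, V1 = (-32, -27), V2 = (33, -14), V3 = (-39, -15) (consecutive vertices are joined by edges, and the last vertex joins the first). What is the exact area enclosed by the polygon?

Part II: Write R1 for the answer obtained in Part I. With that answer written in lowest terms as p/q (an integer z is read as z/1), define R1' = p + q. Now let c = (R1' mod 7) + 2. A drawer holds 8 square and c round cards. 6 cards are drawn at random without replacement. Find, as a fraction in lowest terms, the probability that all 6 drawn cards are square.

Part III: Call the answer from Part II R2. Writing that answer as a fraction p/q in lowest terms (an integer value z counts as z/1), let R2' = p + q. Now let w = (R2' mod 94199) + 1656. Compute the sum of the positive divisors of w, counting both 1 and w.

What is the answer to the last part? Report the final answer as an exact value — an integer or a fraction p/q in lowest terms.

3120

Part I: cross terms: (-32*-14 - 33*-27)=1339, (33*-15 - -39*-14)=-1041, (-39*-27 - -32*-15)=573; twice the area = |871| = 871; area = 871/2; answer 871/2
Part II: R1 = 871/2; threaded value p + q = 873; c = 7; total draws C(15,6) = 5005; favorable C(8,6) = 28; P = 4/715; answer 4/715
Part III: R2 = 4/715; threaded value p + q = 719; w = 2375; 2375 = 5^3 * 19; sigma = (1 + 5 + 25 + 125) * (1 + 19) = 156 * 20 = 3120; answer 3120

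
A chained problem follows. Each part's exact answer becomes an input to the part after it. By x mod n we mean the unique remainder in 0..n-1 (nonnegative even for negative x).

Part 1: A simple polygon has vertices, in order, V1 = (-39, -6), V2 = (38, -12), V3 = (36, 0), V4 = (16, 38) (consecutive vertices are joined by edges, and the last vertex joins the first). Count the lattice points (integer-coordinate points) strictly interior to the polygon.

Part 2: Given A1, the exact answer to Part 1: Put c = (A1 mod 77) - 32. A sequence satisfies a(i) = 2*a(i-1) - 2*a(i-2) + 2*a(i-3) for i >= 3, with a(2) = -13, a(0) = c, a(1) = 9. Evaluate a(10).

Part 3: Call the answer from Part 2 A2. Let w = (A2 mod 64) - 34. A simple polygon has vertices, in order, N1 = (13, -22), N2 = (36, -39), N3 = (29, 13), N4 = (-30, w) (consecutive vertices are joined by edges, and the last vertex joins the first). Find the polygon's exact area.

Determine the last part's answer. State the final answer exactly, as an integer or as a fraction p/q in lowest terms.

Part 1: cross terms: (-39*-12 - 38*-6)=696, (38*0 - 36*-12)=432, (36*38 - 16*0)=1368, (16*-6 - -39*38)=1386; twice the area = |3882| = 3882; area = 1941; boundary points = 1 + 2 + 2 + 11 = 16; strictly interior points = area - boundary/2 + 1 = 1934; answer 1934
Part 2: A1 = 1934; c = -23; a(3) = 2*(-13) - 2*(9) + 2*(-23) = -90; iterating: a(3)=-90, a(4)=-136, a(5)=-118, a(6)=-144, a(7)=-324, a(8)=-596, a(9)=-832, a(10)=-1120; answer -1120
Part 3: A2 = -1120; w = -2; cross terms: (13*-39 - 36*-22)=285, (36*13 - 29*-39)=1599, (29*-2 - -30*13)=332, (-30*-22 - 13*-2)=686; twice the area = |2902| = 2902; area = 1451; answer 1451

1451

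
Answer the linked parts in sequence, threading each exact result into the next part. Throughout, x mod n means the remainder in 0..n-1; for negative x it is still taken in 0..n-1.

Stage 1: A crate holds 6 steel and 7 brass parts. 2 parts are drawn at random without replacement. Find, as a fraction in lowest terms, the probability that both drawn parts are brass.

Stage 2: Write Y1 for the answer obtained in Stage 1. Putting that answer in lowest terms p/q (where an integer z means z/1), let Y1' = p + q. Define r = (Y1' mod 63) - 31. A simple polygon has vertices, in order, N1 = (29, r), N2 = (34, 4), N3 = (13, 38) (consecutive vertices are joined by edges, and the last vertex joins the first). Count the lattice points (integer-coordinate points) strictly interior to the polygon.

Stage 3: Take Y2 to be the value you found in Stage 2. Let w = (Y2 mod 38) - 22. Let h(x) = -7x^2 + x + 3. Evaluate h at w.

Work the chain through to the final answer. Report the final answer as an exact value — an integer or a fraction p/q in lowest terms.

Stage 1: total draws C(13,2) = 78; favorable C(7,2) = 21; P = 7/26; answer 7/26
Stage 2: Y1 = 7/26; threaded value p + q = 33; r = 2; cross terms: (29*4 - 34*2)=48, (34*38 - 13*4)=1240, (13*2 - 29*38)=-1076; twice the area = |212| = 212; area = 106; boundary points = 1 + 1 + 4 = 6; strictly interior points = area - boundary/2 + 1 = 104; answer 104
Stage 3: Y2 = 104; w = 6; -7*(6)^2 + 1*(6)^1 + 3 = (-252) + (6) + (3) = -243; answer -243

-243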